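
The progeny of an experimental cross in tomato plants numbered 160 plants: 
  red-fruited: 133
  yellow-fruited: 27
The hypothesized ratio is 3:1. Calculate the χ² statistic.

5.633

Expected counts for N = 160 under a 3:1 ratio (total parts = 4):
  red-fruited: 160 × 3/4 = 120
  yellow-fruited: 160 × 1/4 = 40
χ² = Σ (O − E)² / E
  red-fruited: (133 − 120)² / 120 = 1.4083
  yellow-fruited: (27 − 40)² / 40 = 4.2250
χ² = 1.4083 + 4.2250 = 5.6333 ≈ 5.633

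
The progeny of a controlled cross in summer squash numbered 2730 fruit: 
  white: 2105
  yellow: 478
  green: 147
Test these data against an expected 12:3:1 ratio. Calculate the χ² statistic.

Expected counts for N = 2730 under a 12:3:1 ratio (total parts = 16):
  white: 2730 × 12/16 = 2047.5
  yellow: 2730 × 3/16 = 511.875
  green: 2730 × 1/16 = 170.625
χ² = Σ (O − E)² / E
  white: (2105 − 2047.5)² / 2047.5 = 1.6148
  yellow: (478 − 511.875)² / 511.875 = 2.2418
  green: (147 − 170.625)² / 170.625 = 3.2712
χ² = 1.6148 + 2.2418 + 3.2712 = 7.1278 ≈ 7.128

7.128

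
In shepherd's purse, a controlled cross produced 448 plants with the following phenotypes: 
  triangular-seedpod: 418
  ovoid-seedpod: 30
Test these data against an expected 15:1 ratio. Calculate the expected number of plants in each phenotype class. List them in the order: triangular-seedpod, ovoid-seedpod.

The 15:1 ratio has 16 parts, so with N = 448 the expected counts are:
  triangular-seedpod: 448 × 15/16 = 420
  ovoid-seedpod: 448 × 1/16 = 28

420, 28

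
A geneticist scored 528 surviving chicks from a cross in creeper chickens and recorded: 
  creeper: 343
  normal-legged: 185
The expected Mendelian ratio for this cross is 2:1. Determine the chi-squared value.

Under the 2:1 hypothesis (Σ ratio = 3, N = 528):
  creeper: 528 × 2/3 = 352
  normal-legged: 528 × 1/3 = 176
χ² = Σ (O − E)² / E
  creeper: (343 − 352)² / 352 = 0.2301
  normal-legged: (185 − 176)² / 176 = 0.4602
χ² = 0.2301 + 0.4602 = 0.6903 ≈ 0.690

0.690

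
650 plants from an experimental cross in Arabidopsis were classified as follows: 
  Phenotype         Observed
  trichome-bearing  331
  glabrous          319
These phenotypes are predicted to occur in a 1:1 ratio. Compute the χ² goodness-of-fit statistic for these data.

Expected counts for N = 650 under a 1:1 ratio (total parts = 2):
  trichome-bearing: 650 × 1/2 = 325
  glabrous: 650 × 1/2 = 325
χ² = Σ (O − E)² / E
  trichome-bearing: (331 − 325)² / 325 = 0.1108
  glabrous: (319 − 325)² / 325 = 0.1108
χ² = 0.1108 + 0.1108 = 0.2216 ≈ 0.222

0.222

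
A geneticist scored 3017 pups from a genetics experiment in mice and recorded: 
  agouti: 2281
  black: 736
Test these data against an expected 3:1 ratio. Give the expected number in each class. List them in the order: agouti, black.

The 3:1 ratio has 4 parts, so with N = 3017 the expected counts are:
  agouti: 3017 × 3/4 = 2262.75
  black: 3017 × 1/4 = 754.25

2262.75, 754.25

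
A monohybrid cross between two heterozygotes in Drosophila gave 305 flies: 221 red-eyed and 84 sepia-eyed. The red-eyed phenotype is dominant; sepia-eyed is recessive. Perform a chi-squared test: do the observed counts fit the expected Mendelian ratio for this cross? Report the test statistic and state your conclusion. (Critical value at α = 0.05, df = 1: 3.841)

1.050; consistent

For a monohybrid cross between heterozygotes with complete dominance, the expected phenotypic ratio is 3:1.
Expected counts for N = 305 under a 3:1 ratio (total parts = 4):
  red-eyed: 305 × 3/4 = 228.75
  sepia-eyed: 305 × 1/4 = 76.25
χ² = Σ (O − E)² / E
  red-eyed: (221 − 228.75)² / 228.75 = 0.2626
  sepia-eyed: (84 − 76.25)² / 76.25 = 0.7877
χ² = 0.2626 + 0.7877 = 1.0503 ≈ 1.050
Degrees of freedom = 2 − 1 = 1; critical value at α = 0.05 is 3.841.
Since 1.050 < 3.841, we fail to reject the null hypothesis — the data are consistent with the 3:1 ratio.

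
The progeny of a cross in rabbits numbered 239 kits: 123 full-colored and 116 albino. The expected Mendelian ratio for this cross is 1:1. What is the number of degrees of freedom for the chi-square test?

1

A goodness-of-fit test with 2 phenotype classes has df = 2 − 1 = 1.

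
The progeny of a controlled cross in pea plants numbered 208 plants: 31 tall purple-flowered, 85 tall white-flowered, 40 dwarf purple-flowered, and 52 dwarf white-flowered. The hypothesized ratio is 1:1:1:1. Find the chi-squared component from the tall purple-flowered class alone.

Under the 1:1:1:1 hypothesis (Σ ratio = 4, N = 208):
  tall purple-flowered: 208 × 1/4 = 52
  tall white-flowered: 208 × 1/4 = 52
  dwarf purple-flowered: 208 × 1/4 = 52
  dwarf white-flowered: 208 × 1/4 = 52
Contribution of tall purple-flowered: (31 − 52)² / 52 = 8.4808

8.481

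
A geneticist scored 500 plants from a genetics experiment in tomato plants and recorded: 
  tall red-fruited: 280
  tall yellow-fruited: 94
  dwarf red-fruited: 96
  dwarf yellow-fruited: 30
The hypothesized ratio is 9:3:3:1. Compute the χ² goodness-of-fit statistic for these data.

The 9:3:3:1 ratio has 16 parts, so with N = 500 the expected counts are:
  tall red-fruited: 500 × 9/16 = 281.25
  tall yellow-fruited: 500 × 3/16 = 93.75
  dwarf red-fruited: 500 × 3/16 = 93.75
  dwarf yellow-fruited: 500 × 1/16 = 31.25
χ² = Σ (O − E)² / E
  tall red-fruited: (280 − 281.25)² / 281.25 = 0.0056
  tall yellow-fruited: (94 − 93.75)² / 93.75 = 0.0007
  dwarf red-fruited: (96 − 93.75)² / 93.75 = 0.0540
  dwarf yellow-fruited: (30 − 31.25)² / 31.25 = 0.0500
χ² = 0.0056 + 0.0007 + 0.0540 + 0.0500 = 0.1103 ≈ 0.110

0.110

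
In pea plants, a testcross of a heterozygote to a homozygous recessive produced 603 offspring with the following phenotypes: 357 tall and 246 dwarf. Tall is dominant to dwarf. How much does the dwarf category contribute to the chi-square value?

10.216

A testcross of a heterozygote (Aa × aa) gives a 1:1 phenotypic ratio.
Total ratio parts = 2. Expected numbers out of 603:
  tall: 603 × 1/2 = 301.5
  dwarf: 603 × 1/2 = 301.5
Contribution of dwarf: (246 − 301.5)² / 301.5 = 10.2164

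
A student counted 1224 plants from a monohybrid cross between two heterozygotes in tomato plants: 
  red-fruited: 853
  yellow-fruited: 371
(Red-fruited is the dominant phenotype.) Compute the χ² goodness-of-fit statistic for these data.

For a monohybrid cross between heterozygotes with complete dominance, the expected phenotypic ratio is 3:1.
The 3:1 ratio has 4 parts, so with N = 1224 the expected counts are:
  red-fruited: 1224 × 3/4 = 918
  yellow-fruited: 1224 × 1/4 = 306
χ² = Σ (O − E)² / E
  red-fruited: (853 − 918)² / 918 = 4.6024
  yellow-fruited: (371 − 306)² / 306 = 13.8072
χ² = 4.6024 + 13.8072 = 18.4096 ≈ 18.410

18.410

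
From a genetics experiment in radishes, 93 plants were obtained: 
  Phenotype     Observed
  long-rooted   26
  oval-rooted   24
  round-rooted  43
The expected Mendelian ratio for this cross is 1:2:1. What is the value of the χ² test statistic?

27.989

The 1:2:1 ratio has 4 parts, so with N = 93 the expected counts are:
  long-rooted: 93 × 1/4 = 23.25
  oval-rooted: 93 × 2/4 = 46.5
  round-rooted: 93 × 1/4 = 23.25
χ² = Σ (O − E)² / E
  long-rooted: (26 − 23.25)² / 23.25 = 0.3253
  oval-rooted: (24 − 46.5)² / 46.5 = 10.8871
  round-rooted: (43 − 23.25)² / 23.25 = 16.7769
χ² = 0.3253 + 10.8871 + 16.7769 = 27.9893 ≈ 27.989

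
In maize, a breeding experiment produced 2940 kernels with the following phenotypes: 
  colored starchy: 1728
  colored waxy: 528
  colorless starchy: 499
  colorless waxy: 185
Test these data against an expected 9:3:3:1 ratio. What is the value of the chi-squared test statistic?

9.275

Expected counts for N = 2940 under a 9:3:3:1 ratio (total parts = 16):
  colored starchy: 2940 × 9/16 = 1653.75
  colored waxy: 2940 × 3/16 = 551.25
  colorless starchy: 2940 × 3/16 = 551.25
  colorless waxy: 2940 × 1/16 = 183.75
χ² = Σ (O − E)² / E
  colored starchy: (1728 − 1653.75)² / 1653.75 = 3.3337
  colored waxy: (528 − 551.25)² / 551.25 = 0.9806
  colorless starchy: (499 − 551.25)² / 551.25 = 4.9525
  colorless waxy: (185 − 183.75)² / 183.75 = 0.0085
χ² = 3.3337 + 0.9806 + 4.9525 + 0.0085 = 9.2753 ≈ 9.275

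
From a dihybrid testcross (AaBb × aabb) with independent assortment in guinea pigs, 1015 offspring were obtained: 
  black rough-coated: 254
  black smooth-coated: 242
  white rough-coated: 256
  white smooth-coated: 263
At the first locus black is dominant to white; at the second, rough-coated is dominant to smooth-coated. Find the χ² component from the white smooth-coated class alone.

A dihybrid testcross with independent assortment gives a 1:1:1:1 ratio.
Expected counts for N = 1015 under a 1:1:1:1 ratio (total parts = 4):
  black rough-coated: 1015 × 1/4 = 253.75
  black smooth-coated: 1015 × 1/4 = 253.75
  white rough-coated: 1015 × 1/4 = 253.75
  white smooth-coated: 1015 × 1/4 = 253.75
Contribution of white smooth-coated: (263 − 253.75)² / 253.75 = 0.3372

0.337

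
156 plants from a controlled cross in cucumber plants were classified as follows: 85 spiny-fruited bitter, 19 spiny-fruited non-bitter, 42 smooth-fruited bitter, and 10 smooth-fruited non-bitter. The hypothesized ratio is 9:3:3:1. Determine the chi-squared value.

9.242

The 9:3:3:1 ratio has 16 parts, so with N = 156 the expected counts are:
  spiny-fruited bitter: 156 × 9/16 = 87.75
  spiny-fruited non-bitter: 156 × 3/16 = 29.25
  smooth-fruited bitter: 156 × 3/16 = 29.25
  smooth-fruited non-bitter: 156 × 1/16 = 9.75
χ² = Σ (O − E)² / E
  spiny-fruited bitter: (85 − 87.75)² / 87.75 = 0.0862
  spiny-fruited non-bitter: (19 − 29.25)² / 29.25 = 3.5919
  smooth-fruited bitter: (42 − 29.25)² / 29.25 = 5.5577
  smooth-fruited non-bitter: (10 − 9.75)² / 9.75 = 0.0064
χ² = 0.0862 + 3.5919 + 5.5577 + 0.0064 = 9.2422 ≈ 9.242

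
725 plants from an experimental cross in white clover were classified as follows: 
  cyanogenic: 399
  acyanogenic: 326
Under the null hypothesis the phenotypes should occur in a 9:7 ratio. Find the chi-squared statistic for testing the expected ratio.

Total ratio parts = 16. Expected numbers out of 725:
  cyanogenic: 725 × 9/16 = 407.8125
  acyanogenic: 725 × 7/16 = 317.1875
χ² = Σ (O − E)² / E
  cyanogenic: (399 − 407.8125)² / 407.8125 = 0.1904
  acyanogenic: (326 − 317.1875)² / 317.1875 = 0.2448
χ² = 0.1904 + 0.2448 = 0.4352 ≈ 0.435

0.435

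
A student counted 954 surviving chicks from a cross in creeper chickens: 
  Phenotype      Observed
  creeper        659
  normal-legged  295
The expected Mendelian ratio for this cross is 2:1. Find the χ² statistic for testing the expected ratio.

2.495

Total ratio parts = 3. Expected numbers out of 954:
  creeper: 954 × 2/3 = 636
  normal-legged: 954 × 1/3 = 318
χ² = Σ (O − E)² / E
  creeper: (659 − 636)² / 636 = 0.8318
  normal-legged: (295 − 318)² / 318 = 1.6635
χ² = 0.8318 + 1.6635 = 2.4953 ≈ 2.495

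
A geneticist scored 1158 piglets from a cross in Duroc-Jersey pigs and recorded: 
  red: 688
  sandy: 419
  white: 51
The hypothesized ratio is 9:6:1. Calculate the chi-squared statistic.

Under the 9:6:1 hypothesis (Σ ratio = 16, N = 1158):
  red: 1158 × 9/16 = 651.375
  sandy: 1158 × 6/16 = 434.25
  white: 1158 × 1/16 = 72.375
χ² = Σ (O − E)² / E
  red: (688 − 651.375)² / 651.375 = 2.0593
  sandy: (419 − 434.25)² / 434.25 = 0.5355
  white: (51 − 72.375)² / 72.375 = 6.3128
χ² = 2.0593 + 0.5355 + 6.3128 = 8.9076 ≈ 8.908

8.908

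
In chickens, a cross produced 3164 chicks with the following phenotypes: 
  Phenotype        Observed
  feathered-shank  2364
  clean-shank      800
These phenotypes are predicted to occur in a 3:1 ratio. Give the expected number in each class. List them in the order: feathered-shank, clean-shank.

Total ratio parts = 4. Expected numbers out of 3164:
  feathered-shank: 3164 × 3/4 = 2373
  clean-shank: 3164 × 1/4 = 791

2373, 791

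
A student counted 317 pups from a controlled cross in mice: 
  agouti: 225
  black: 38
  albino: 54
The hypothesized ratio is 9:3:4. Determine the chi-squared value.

28.001

Under the 9:3:4 hypothesis (Σ ratio = 16, N = 317):
  agouti: 317 × 9/16 = 178.3125
  black: 317 × 3/16 = 59.4375
  albino: 317 × 4/16 = 79.25
χ² = Σ (O − E)² / E
  agouti: (225 − 178.3125)² / 178.3125 = 12.2242
  black: (38 − 59.4375)² / 59.4375 = 7.7319
  albino: (54 − 79.25)² / 79.25 = 8.0450
χ² = 12.2242 + 7.7319 + 8.0450 = 28.0011 ≈ 28.001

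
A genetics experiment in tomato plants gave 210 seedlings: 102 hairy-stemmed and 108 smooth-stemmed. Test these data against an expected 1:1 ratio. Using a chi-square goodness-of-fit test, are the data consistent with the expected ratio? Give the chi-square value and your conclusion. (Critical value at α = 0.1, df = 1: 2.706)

0.171; consistent

Expected counts for N = 210 under a 1:1 ratio (total parts = 2):
  hairy-stemmed: 210 × 1/2 = 105
  smooth-stemmed: 210 × 1/2 = 105
χ² = Σ (O − E)² / E
  hairy-stemmed: (102 − 105)² / 105 = 0.0857
  smooth-stemmed: (108 − 105)² / 105 = 0.0857
χ² = 0.0857 + 0.0857 = 0.1714 ≈ 0.171
Degrees of freedom = 2 − 1 = 1; critical value at α = 0.1 is 2.706.
Since 0.171 < 2.706, we fail to reject the null hypothesis — the data are consistent with the 1:1 ratio.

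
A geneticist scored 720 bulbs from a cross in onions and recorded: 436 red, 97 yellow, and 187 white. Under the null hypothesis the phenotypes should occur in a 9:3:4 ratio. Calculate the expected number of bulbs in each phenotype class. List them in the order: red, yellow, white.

Expected counts for N = 720 under a 9:3:4 ratio (total parts = 16):
  red: 720 × 9/16 = 405
  yellow: 720 × 3/16 = 135
  white: 720 × 4/16 = 180

405, 135, 180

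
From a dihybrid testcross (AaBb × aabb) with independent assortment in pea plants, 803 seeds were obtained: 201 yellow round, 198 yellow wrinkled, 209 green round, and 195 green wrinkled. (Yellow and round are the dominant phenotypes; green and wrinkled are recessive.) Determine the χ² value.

0.542

A dihybrid testcross with independent assortment gives a 1:1:1:1 ratio.
Total ratio parts = 4. Expected numbers out of 803:
  yellow round: 803 × 1/4 = 200.75
  yellow wrinkled: 803 × 1/4 = 200.75
  green round: 803 × 1/4 = 200.75
  green wrinkled: 803 × 1/4 = 200.75
χ² = Σ (O − E)² / E
  yellow round: (201 − 200.75)² / 200.75 = 0.0003
  yellow wrinkled: (198 − 200.75)² / 200.75 = 0.0377
  green round: (209 − 200.75)² / 200.75 = 0.3390
  green wrinkled: (195 − 200.75)² / 200.75 = 0.1647
χ² = 0.0003 + 0.0377 + 0.3390 + 0.1647 = 0.5417 ≈ 0.542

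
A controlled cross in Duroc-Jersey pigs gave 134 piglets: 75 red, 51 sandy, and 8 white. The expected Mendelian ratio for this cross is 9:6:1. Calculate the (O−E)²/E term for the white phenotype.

0.017

Total ratio parts = 16. Expected numbers out of 134:
  red: 134 × 9/16 = 75.375
  sandy: 134 × 6/16 = 50.25
  white: 134 × 1/16 = 8.375
Contribution of white: (8 − 8.375)² / 8.375 = 0.0168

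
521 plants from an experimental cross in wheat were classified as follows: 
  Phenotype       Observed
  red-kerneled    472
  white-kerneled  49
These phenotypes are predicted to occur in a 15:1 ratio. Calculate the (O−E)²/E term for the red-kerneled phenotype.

0.553

Under the 15:1 hypothesis (Σ ratio = 16, N = 521):
  red-kerneled: 521 × 15/16 = 488.4375
  white-kerneled: 521 × 1/16 = 32.5625
Contribution of red-kerneled: (472 − 488.4375)² / 488.4375 = 0.5532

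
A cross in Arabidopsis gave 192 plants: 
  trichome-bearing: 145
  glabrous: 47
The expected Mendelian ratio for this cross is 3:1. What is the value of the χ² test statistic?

0.028

Expected counts for N = 192 under a 3:1 ratio (total parts = 4):
  trichome-bearing: 192 × 3/4 = 144
  glabrous: 192 × 1/4 = 48
χ² = Σ (O − E)² / E
  trichome-bearing: (145 − 144)² / 144 = 0.0069
  glabrous: (47 − 48)² / 48 = 0.0208
χ² = 0.0069 + 0.0208 = 0.0277 ≈ 0.028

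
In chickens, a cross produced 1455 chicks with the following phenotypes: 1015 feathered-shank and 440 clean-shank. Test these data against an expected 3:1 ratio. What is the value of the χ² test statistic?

Under the 3:1 hypothesis (Σ ratio = 4, N = 1455):
  feathered-shank: 1455 × 3/4 = 1091.25
  clean-shank: 1455 × 1/4 = 363.75
χ² = Σ (O − E)² / E
  feathered-shank: (1015 − 1091.25)² / 1091.25 = 5.3279
  clean-shank: (440 − 363.75)² / 363.75 = 15.9837
χ² = 5.3279 + 15.9837 = 21.3116 ≈ 21.312

21.312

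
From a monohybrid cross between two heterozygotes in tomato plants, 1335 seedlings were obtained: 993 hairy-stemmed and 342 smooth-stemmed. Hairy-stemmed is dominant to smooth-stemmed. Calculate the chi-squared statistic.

For a monohybrid cross between heterozygotes with complete dominance, the expected phenotypic ratio is 3:1.
The 3:1 ratio has 4 parts, so with N = 1335 the expected counts are:
  hairy-stemmed: 1335 × 3/4 = 1001.25
  smooth-stemmed: 1335 × 1/4 = 333.75
χ² = Σ (O − E)² / E
  hairy-stemmed: (993 − 1001.25)² / 1001.25 = 0.0680
  smooth-stemmed: (342 − 333.75)² / 333.75 = 0.2039
χ² = 0.0680 + 0.2039 = 0.2719 ≈ 0.272

0.272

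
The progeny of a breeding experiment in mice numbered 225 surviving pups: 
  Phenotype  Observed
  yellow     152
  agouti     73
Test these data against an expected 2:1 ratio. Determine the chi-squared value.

Expected counts for N = 225 under a 2:1 ratio (total parts = 3):
  yellow: 225 × 2/3 = 150
  agouti: 225 × 1/3 = 75
χ² = Σ (O − E)² / E
  yellow: (152 − 150)² / 150 = 0.0267
  agouti: (73 − 75)² / 75 = 0.0533
χ² = 0.0267 + 0.0533 = 0.080

0.080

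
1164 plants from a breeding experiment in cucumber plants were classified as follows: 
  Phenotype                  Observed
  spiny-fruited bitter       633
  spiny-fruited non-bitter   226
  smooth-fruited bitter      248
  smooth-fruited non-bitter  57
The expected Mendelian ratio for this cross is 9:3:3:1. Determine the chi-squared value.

Total ratio parts = 16. Expected numbers out of 1164:
  spiny-fruited bitter: 1164 × 9/16 = 654.75
  spiny-fruited non-bitter: 1164 × 3/16 = 218.25
  smooth-fruited bitter: 1164 × 3/16 = 218.25
  smooth-fruited non-bitter: 1164 × 1/16 = 72.75
χ² = Σ (O − E)² / E
  spiny-fruited bitter: (633 − 654.75)² / 654.75 = 0.7225
  spiny-fruited non-bitter: (226 − 218.25)² / 218.25 = 0.2752
  smooth-fruited bitter: (248 − 218.25)² / 218.25 = 4.0553
  smooth-fruited non-bitter: (57 − 72.75)² / 72.75 = 3.4098
χ² = 0.7225 + 0.2752 + 4.0553 + 3.4098 = 8.4628 ≈ 8.463

8.463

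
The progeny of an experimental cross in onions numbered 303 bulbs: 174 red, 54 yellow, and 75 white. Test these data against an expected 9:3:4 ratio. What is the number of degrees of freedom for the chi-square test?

2

A goodness-of-fit test with 3 phenotype classes has df = 3 − 1 = 2.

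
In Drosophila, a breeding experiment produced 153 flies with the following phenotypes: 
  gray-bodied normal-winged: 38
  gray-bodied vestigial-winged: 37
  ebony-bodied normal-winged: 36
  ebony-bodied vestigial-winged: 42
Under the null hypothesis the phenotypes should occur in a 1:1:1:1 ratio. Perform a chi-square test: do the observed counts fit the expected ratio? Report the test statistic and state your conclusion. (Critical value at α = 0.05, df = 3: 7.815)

The 1:1:1:1 ratio has 4 parts, so with N = 153 the expected counts are:
  gray-bodied normal-winged: 153 × 1/4 = 38.25
  gray-bodied vestigial-winged: 153 × 1/4 = 38.25
  ebony-bodied normal-winged: 153 × 1/4 = 38.25
  ebony-bodied vestigial-winged: 153 × 1/4 = 38.25
χ² = Σ (O − E)² / E
  gray-bodied normal-winged: (38 − 38.25)² / 38.25 = 0.0016
  gray-bodied vestigial-winged: (37 − 38.25)² / 38.25 = 0.0408
  ebony-bodied normal-winged: (36 − 38.25)² / 38.25 = 0.1324
  ebony-bodied vestigial-winged: (42 − 38.25)² / 38.25 = 0.3676
χ² = 0.0016 + 0.0408 + 0.1324 + 0.3676 = 0.5424 ≈ 0.542
Degrees of freedom = 4 − 1 = 3; critical value at α = 0.05 is 7.815.
Since 0.542 < 7.815, we fail to reject the null hypothesis — the data are consistent with the 1:1:1:1 ratio.

0.542; consistent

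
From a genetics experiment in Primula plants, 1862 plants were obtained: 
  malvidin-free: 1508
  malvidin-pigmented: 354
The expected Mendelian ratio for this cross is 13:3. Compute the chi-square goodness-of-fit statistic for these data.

0.084

Expected counts for N = 1862 under a 13:3 ratio (total parts = 16):
  malvidin-free: 1862 × 13/16 = 1512.875
  malvidin-pigmented: 1862 × 3/16 = 349.125
χ² = Σ (O − E)² / E
  malvidin-free: (1508 − 1512.875)² / 1512.875 = 0.0157
  malvidin-pigmented: (354 − 349.125)² / 349.125 = 0.0681
χ² = 0.0157 + 0.0681 = 0.0838 ≈ 0.084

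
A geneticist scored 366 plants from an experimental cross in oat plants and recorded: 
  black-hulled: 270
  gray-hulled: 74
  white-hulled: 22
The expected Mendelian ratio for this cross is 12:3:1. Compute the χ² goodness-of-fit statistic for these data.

Expected counts for N = 366 under a 12:3:1 ratio (total parts = 16):
  black-hulled: 366 × 12/16 = 274.5
  gray-hulled: 366 × 3/16 = 68.625
  white-hulled: 366 × 1/16 = 22.875
χ² = Σ (O − E)² / E
  black-hulled: (270 − 274.5)² / 274.5 = 0.0738
  gray-hulled: (74 − 68.625)² / 68.625 = 0.4210
  white-hulled: (22 − 22.875)² / 22.875 = 0.0335
χ² = 0.0738 + 0.4210 + 0.0335 = 0.5283 ≈ 0.528

0.528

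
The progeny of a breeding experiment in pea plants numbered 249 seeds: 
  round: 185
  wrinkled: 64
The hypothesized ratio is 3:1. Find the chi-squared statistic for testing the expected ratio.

0.066

Under the 3:1 hypothesis (Σ ratio = 4, N = 249):
  round: 249 × 3/4 = 186.75
  wrinkled: 249 × 1/4 = 62.25
χ² = Σ (O − E)² / E
  round: (185 − 186.75)² / 186.75 = 0.0164
  wrinkled: (64 − 62.25)² / 62.25 = 0.0492
χ² = 0.0164 + 0.0492 = 0.0656 ≈ 0.066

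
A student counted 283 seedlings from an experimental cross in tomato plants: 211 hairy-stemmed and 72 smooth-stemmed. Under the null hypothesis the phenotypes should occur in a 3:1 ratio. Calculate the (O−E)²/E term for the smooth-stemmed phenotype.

0.022

The 3:1 ratio has 4 parts, so with N = 283 the expected counts are:
  hairy-stemmed: 283 × 3/4 = 212.25
  smooth-stemmed: 283 × 1/4 = 70.75
Contribution of smooth-stemmed: (72 − 70.75)² / 70.75 = 0.0221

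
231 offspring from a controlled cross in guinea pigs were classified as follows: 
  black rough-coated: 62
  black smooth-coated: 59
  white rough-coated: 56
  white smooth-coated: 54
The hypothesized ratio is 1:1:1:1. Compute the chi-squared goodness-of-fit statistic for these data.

0.636

The 1:1:1:1 ratio has 4 parts, so with N = 231 the expected counts are:
  black rough-coated: 231 × 1/4 = 57.75
  black smooth-coated: 231 × 1/4 = 57.75
  white rough-coated: 231 × 1/4 = 57.75
  white smooth-coated: 231 × 1/4 = 57.75
χ² = Σ (O − E)² / E
  black rough-coated: (62 − 57.75)² / 57.75 = 0.3128
  black smooth-coated: (59 − 57.75)² / 57.75 = 0.0271
  white rough-coated: (56 − 57.75)² / 57.75 = 0.0530
  white smooth-coated: (54 − 57.75)² / 57.75 = 0.2435
χ² = 0.3128 + 0.0271 + 0.0530 + 0.2435 = 0.6364 ≈ 0.636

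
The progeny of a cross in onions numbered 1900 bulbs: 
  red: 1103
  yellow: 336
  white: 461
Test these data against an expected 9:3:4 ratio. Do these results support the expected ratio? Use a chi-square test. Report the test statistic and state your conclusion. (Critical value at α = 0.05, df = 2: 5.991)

2.661; consistent

Total ratio parts = 16. Expected numbers out of 1900:
  red: 1900 × 9/16 = 1068.75
  yellow: 1900 × 3/16 = 356.25
  white: 1900 × 4/16 = 475
χ² = Σ (O − E)² / E
  red: (1103 − 1068.75)² / 1068.75 = 1.0976
  yellow: (336 − 356.25)² / 356.25 = 1.1511
  white: (461 − 475)² / 475 = 0.4126
χ² = 1.0976 + 1.1511 + 0.4126 = 2.6613 ≈ 2.661
Degrees of freedom = 3 − 1 = 2; critical value at α = 0.05 is 5.991.
Since 2.661 < 5.991, we fail to reject the null hypothesis — the data are consistent with the 9:3:4 ratio.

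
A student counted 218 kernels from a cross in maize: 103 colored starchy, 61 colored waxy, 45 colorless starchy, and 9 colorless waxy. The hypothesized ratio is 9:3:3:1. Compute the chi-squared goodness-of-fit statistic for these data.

Under the 9:3:3:1 hypothesis (Σ ratio = 16, N = 218):
  colored starchy: 218 × 9/16 = 122.625
  colored waxy: 218 × 3/16 = 40.875
  colorless starchy: 218 × 3/16 = 40.875
  colorless waxy: 218 × 1/16 = 13.625
χ² = Σ (O − E)² / E
  colored starchy: (103 − 122.625)² / 122.625 = 3.1408
  colored waxy: (61 − 40.875)² / 40.875 = 9.9086
  colorless starchy: (45 − 40.875)² / 40.875 = 0.4163
  colorless waxy: (9 − 13.625)² / 13.625 = 1.5700
χ² = 3.1408 + 9.9086 + 0.4163 + 1.5700 = 15.0357 ≈ 15.036

15.036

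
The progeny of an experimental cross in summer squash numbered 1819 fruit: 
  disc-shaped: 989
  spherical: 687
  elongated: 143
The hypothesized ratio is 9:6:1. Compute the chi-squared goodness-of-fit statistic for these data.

Under the 9:6:1 hypothesis (Σ ratio = 16, N = 1819):
  disc-shaped: 1819 × 9/16 = 1023.1875
  spherical: 1819 × 6/16 = 682.125
  elongated: 1819 × 1/16 = 113.6875
χ² = Σ (O − E)² / E
  disc-shaped: (989 − 1023.1875)² / 1023.1875 = 1.1423
  spherical: (687 − 682.125)² / 682.125 = 0.0348
  elongated: (143 − 113.6875)² / 113.6875 = 7.5578
χ² = 1.1423 + 0.0348 + 7.5578 = 8.7349 ≈ 8.735

8.735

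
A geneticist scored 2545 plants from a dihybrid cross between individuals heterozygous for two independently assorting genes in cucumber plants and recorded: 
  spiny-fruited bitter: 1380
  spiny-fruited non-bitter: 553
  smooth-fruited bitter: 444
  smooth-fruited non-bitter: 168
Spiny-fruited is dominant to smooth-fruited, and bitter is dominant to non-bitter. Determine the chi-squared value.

16.712

A dihybrid F₂ with independent assortment and complete dominance at both loci gives a 9:3:3:1 phenotypic ratio.
Under the 9:3:3:1 hypothesis (Σ ratio = 16, N = 2545):
  spiny-fruited bitter: 2545 × 9/16 = 1431.5625
  spiny-fruited non-bitter: 2545 × 3/16 = 477.1875
  smooth-fruited bitter: 2545 × 3/16 = 477.1875
  smooth-fruited non-bitter: 2545 × 1/16 = 159.0625
χ² = Σ (O − E)² / E
  spiny-fruited bitter: (1380 − 1431.5625)² / 1431.5625 = 1.8572
  spiny-fruited non-bitter: (553 − 477.1875)² / 477.1875 = 12.0446
  smooth-fruited bitter: (444 − 477.1875)² / 477.1875 = 2.3081
  smooth-fruited non-bitter: (168 − 159.0625)² / 159.0625 = 0.5022
χ² = 1.8572 + 12.0446 + 2.3081 + 0.5022 = 16.7121 ≈ 16.712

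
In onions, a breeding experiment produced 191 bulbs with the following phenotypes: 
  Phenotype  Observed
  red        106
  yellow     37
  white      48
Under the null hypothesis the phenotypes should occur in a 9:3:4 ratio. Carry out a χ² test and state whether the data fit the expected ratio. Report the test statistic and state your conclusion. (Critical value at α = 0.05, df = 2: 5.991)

0.060; consistent

The 9:3:4 ratio has 16 parts, so with N = 191 the expected counts are:
  red: 191 × 9/16 = 107.4375
  yellow: 191 × 3/16 = 35.8125
  white: 191 × 4/16 = 47.75
χ² = Σ (O − E)² / E
  red: (106 − 107.4375)² / 107.4375 = 0.0192
  yellow: (37 − 35.8125)² / 35.8125 = 0.0394
  white: (48 − 47.75)² / 47.75 = 0.0013
χ² = 0.0192 + 0.0394 + 0.0013 = 0.0599 ≈ 0.060
Degrees of freedom = 3 − 1 = 2; critical value at α = 0.05 is 5.991.
Since 0.060 < 5.991, we fail to reject the null hypothesis — the data are consistent with the 9:3:4 ratio.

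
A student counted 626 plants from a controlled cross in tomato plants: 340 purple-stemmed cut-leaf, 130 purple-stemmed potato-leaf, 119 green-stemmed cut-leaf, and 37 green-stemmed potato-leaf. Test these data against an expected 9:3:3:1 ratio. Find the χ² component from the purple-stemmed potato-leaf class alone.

1.358

The 9:3:3:1 ratio has 16 parts, so with N = 626 the expected counts are:
  purple-stemmed cut-leaf: 626 × 9/16 = 352.125
  purple-stemmed potato-leaf: 626 × 3/16 = 117.375
  green-stemmed cut-leaf: 626 × 3/16 = 117.375
  green-stemmed potato-leaf: 626 × 1/16 = 39.125
Contribution of purple-stemmed potato-leaf: (130 − 117.375)² / 117.375 = 1.3580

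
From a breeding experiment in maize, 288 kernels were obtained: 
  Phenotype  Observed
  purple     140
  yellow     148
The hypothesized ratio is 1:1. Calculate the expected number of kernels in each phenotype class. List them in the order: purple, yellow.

The 1:1 ratio has 2 parts, so with N = 288 the expected counts are:
  purple: 288 × 1/2 = 144
  yellow: 288 × 1/2 = 144

144, 144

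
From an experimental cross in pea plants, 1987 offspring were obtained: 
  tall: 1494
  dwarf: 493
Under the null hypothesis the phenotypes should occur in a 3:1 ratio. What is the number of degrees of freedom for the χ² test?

A goodness-of-fit test with 2 phenotype classes has df = 2 − 1 = 1.

1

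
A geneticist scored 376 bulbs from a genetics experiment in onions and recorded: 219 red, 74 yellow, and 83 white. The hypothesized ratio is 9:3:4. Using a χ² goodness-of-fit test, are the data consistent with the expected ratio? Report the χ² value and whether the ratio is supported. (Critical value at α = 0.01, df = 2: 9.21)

1.727; consistent

Under the 9:3:4 hypothesis (Σ ratio = 16, N = 376):
  red: 376 × 9/16 = 211.5
  yellow: 376 × 3/16 = 70.5
  white: 376 × 4/16 = 94
χ² = Σ (O − E)² / E
  red: (219 − 211.5)² / 211.5 = 0.2660
  yellow: (74 − 70.5)² / 70.5 = 0.1738
  white: (83 − 94)² / 94 = 1.2872
χ² = 0.2660 + 0.1738 + 1.2872 = 1.727
Degrees of freedom = 3 − 1 = 2; critical value at α = 0.01 is 9.21.
Since 1.727 < 9.21, we fail to reject the null hypothesis — the data are consistent with the 9:3:4 ratio.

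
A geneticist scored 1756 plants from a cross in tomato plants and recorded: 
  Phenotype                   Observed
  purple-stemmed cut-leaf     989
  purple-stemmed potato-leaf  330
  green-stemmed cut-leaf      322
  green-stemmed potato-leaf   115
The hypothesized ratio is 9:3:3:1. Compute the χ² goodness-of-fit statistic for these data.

The 9:3:3:1 ratio has 16 parts, so with N = 1756 the expected counts are:
  purple-stemmed cut-leaf: 1756 × 9/16 = 987.75
  purple-stemmed potato-leaf: 1756 × 3/16 = 329.25
  green-stemmed cut-leaf: 1756 × 3/16 = 329.25
  green-stemmed potato-leaf: 1756 × 1/16 = 109.75
χ² = Σ (O − E)² / E
  purple-stemmed cut-leaf: (989 − 987.75)² / 987.75 = 0.0016
  purple-stemmed potato-leaf: (330 − 329.25)² / 329.25 = 0.0017
  green-stemmed cut-leaf: (322 − 329.25)² / 329.25 = 0.1596
  green-stemmed potato-leaf: (115 − 109.75)² / 109.75 = 0.2511
χ² = 0.0016 + 0.0017 + 0.1596 + 0.2511 = 0.414

0.414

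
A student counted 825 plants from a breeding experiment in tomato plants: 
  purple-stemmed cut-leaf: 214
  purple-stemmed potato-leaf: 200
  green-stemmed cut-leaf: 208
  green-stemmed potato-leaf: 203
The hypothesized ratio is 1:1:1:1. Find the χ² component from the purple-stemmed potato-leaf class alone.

0.189

Expected counts for N = 825 under a 1:1:1:1 ratio (total parts = 4):
  purple-stemmed cut-leaf: 825 × 1/4 = 206.25
  purple-stemmed potato-leaf: 825 × 1/4 = 206.25
  green-stemmed cut-leaf: 825 × 1/4 = 206.25
  green-stemmed potato-leaf: 825 × 1/4 = 206.25
Contribution of purple-stemmed potato-leaf: (200 − 206.25)² / 206.25 = 0.1894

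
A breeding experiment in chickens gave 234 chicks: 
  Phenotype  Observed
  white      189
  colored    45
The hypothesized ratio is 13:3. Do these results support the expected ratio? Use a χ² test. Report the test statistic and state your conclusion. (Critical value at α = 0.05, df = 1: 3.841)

0.036; consistent

Total ratio parts = 16. Expected numbers out of 234:
  white: 234 × 13/16 = 190.125
  colored: 234 × 3/16 = 43.875
χ² = Σ (O − E)² / E
  white: (189 − 190.125)² / 190.125 = 0.0067
  colored: (45 − 43.875)² / 43.875 = 0.0288
χ² = 0.0067 + 0.0288 = 0.0355 ≈ 0.036
Degrees of freedom = 2 − 1 = 1; critical value at α = 0.05 is 3.841.
Since 0.036 < 3.841, we fail to reject the null hypothesis — the data are consistent with the 13:3 ratio.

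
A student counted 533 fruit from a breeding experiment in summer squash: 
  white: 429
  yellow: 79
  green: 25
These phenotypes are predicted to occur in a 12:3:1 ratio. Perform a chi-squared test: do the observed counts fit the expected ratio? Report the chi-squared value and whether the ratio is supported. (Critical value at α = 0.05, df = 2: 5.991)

Total ratio parts = 16. Expected numbers out of 533:
  white: 533 × 12/16 = 399.75
  yellow: 533 × 3/16 = 99.9375
  green: 533 × 1/16 = 33.3125
χ² = Σ (O − E)² / E
  white: (429 − 399.75)² / 399.75 = 2.1402
  yellow: (79 − 99.9375)² / 99.9375 = 4.3865
  green: (25 − 33.3125)² / 33.3125 = 2.0742
χ² = 2.1402 + 4.3865 + 2.0742 = 8.6009 ≈ 8.601
Degrees of freedom = 3 − 1 = 2; critical value at α = 0.05 is 5.991.
Since 8.601 > 5.991, we reject the null hypothesis — the data do not fit the 12:3:1 ratio.

8.601; not consistent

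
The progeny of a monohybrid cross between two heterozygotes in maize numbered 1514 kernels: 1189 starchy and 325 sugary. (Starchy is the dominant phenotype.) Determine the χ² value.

For a monohybrid cross between heterozygotes with complete dominance, the expected phenotypic ratio is 3:1.
Under the 3:1 hypothesis (Σ ratio = 4, N = 1514):
  starchy: 1514 × 3/4 = 1135.5
  sugary: 1514 × 1/4 = 378.5
χ² = Σ (O − E)² / E
  starchy: (1189 − 1135.5)² / 1135.5 = 2.5207
  sugary: (325 − 378.5)² / 378.5 = 7.5621
χ² = 2.5207 + 7.5621 = 10.0828 ≈ 10.083

10.083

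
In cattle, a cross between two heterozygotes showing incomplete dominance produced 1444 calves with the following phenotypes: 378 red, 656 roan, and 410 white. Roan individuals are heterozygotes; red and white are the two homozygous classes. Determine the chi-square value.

With incomplete dominance, a heterozygote × heterozygote cross gives a 1:2:1 phenotypic ratio.
The 1:2:1 ratio has 4 parts, so with N = 1444 the expected counts are:
  red: 1444 × 1/4 = 361
  roan: 1444 × 2/4 = 722
  white: 1444 × 1/4 = 361
χ² = Σ (O − E)² / E
  red: (378 − 361)² / 361 = 0.8006
  roan: (656 − 722)² / 722 = 6.0332
  white: (410 − 361)² / 361 = 6.6510
χ² = 0.8006 + 6.0332 + 6.6510 = 13.4848 ≈ 13.485

13.485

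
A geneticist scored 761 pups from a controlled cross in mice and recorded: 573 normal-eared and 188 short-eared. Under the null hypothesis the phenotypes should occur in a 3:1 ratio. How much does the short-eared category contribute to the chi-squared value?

0.027

Under the 3:1 hypothesis (Σ ratio = 4, N = 761):
  normal-eared: 761 × 3/4 = 570.75
  short-eared: 761 × 1/4 = 190.25
Contribution of short-eared: (188 − 190.25)² / 190.25 = 0.0266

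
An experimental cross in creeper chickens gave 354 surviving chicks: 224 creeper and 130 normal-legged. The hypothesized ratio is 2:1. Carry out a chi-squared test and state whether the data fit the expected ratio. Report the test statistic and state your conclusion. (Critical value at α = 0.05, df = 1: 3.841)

1.831; consistent

Expected counts for N = 354 under a 2:1 ratio (total parts = 3):
  creeper: 354 × 2/3 = 236
  normal-legged: 354 × 1/3 = 118
χ² = Σ (O − E)² / E
  creeper: (224 − 236)² / 236 = 0.6102
  normal-legged: (130 − 118)² / 118 = 1.2203
χ² = 0.6102 + 1.2203 = 1.8305 ≈ 1.831
Degrees of freedom = 2 − 1 = 1; critical value at α = 0.05 is 3.841.
Since 1.831 < 3.841, we fail to reject the null hypothesis — the data are consistent with the 2:1 ratio.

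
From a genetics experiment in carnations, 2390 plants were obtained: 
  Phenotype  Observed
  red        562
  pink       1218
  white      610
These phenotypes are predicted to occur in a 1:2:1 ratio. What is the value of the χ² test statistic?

Under the 1:2:1 hypothesis (Σ ratio = 4, N = 2390):
  red: 2390 × 1/4 = 597.5
  pink: 2390 × 2/4 = 1195
  white: 2390 × 1/4 = 597.5
χ² = Σ (O − E)² / E
  red: (562 − 597.5)² / 597.5 = 2.1092
  pink: (1218 − 1195)² / 1195 = 0.4427
  white: (610 − 597.5)² / 597.5 = 0.2615
χ² = 2.1092 + 0.4427 + 0.2615 = 2.8134 ≈ 2.813

2.813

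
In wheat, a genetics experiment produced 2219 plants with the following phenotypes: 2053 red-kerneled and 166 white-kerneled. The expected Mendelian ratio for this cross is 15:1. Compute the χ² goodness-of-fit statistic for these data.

Expected counts for N = 2219 under a 15:1 ratio (total parts = 16):
  red-kerneled: 2219 × 15/16 = 2080.3125
  white-kerneled: 2219 × 1/16 = 138.6875
χ² = Σ (O − E)² / E
  red-kerneled: (2053 − 2080.3125)² / 2080.3125 = 0.3586
  white-kerneled: (166 − 138.6875)² / 138.6875 = 5.3788
χ² = 0.3586 + 5.3788 = 5.7374 ≈ 5.737

5.737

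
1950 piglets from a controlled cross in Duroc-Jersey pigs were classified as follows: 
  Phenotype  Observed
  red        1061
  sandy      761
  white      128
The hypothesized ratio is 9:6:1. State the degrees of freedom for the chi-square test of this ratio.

A goodness-of-fit test with 3 phenotype classes has df = 3 − 1 = 2.

2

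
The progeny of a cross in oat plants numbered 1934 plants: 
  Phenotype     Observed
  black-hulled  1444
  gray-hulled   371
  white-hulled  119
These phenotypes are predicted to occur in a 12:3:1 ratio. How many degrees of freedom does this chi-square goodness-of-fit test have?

2

A goodness-of-fit test with 3 phenotype classes has df = 3 − 1 = 2.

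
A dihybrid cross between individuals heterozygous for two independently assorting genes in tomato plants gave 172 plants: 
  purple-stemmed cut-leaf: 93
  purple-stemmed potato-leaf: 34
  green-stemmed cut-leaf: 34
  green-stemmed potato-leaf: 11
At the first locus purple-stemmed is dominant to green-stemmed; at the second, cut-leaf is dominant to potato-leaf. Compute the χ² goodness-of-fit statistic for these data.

A dihybrid F₂ with independent assortment and complete dominance at both loci gives a 9:3:3:1 phenotypic ratio.
Expected counts for N = 172 under a 9:3:3:1 ratio (total parts = 16):
  purple-stemmed cut-leaf: 172 × 9/16 = 96.75
  purple-stemmed potato-leaf: 172 × 3/16 = 32.25
  green-stemmed cut-leaf: 172 × 3/16 = 32.25
  green-stemmed potato-leaf: 172 × 1/16 = 10.75
χ² = Σ (O − E)² / E
  purple-stemmed cut-leaf: (93 − 96.75)² / 96.75 = 0.1453
  purple-stemmed potato-leaf: (34 − 32.25)² / 32.25 = 0.0950
  green-stemmed cut-leaf: (34 − 32.25)² / 32.25 = 0.0950
  green-stemmed potato-leaf: (11 − 10.75)² / 10.75 = 0.0058
χ² = 0.1453 + 0.0950 + 0.0950 + 0.0058 = 0.3411 ≈ 0.341

0.341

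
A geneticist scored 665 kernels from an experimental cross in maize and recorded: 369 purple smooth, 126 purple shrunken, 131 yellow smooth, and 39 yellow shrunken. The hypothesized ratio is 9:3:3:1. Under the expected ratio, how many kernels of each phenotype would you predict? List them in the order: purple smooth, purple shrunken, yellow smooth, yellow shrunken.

Total ratio parts = 16. Expected numbers out of 665:
  purple smooth: 665 × 9/16 = 374.0625
  purple shrunken: 665 × 3/16 = 124.6875
  yellow smooth: 665 × 3/16 = 124.6875
  yellow shrunken: 665 × 1/16 = 41.5625

374.0625, 124.6875, 124.6875, 41.5625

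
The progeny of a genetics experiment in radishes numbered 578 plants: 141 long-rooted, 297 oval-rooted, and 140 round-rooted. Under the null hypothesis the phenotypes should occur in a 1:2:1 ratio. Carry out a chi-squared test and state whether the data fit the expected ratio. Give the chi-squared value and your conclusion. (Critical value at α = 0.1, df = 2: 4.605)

Under the 1:2:1 hypothesis (Σ ratio = 4, N = 578):
  long-rooted: 578 × 1/4 = 144.5
  oval-rooted: 578 × 2/4 = 289
  round-rooted: 578 × 1/4 = 144.5
χ² = Σ (O − E)² / E
  long-rooted: (141 − 144.5)² / 144.5 = 0.0848
  oval-rooted: (297 − 289)² / 289 = 0.2215
  round-rooted: (140 − 144.5)² / 144.5 = 0.1401
χ² = 0.0848 + 0.2215 + 0.1401 = 0.4464 ≈ 0.446
Degrees of freedom = 3 − 1 = 2; critical value at α = 0.1 is 4.605.
Since 0.446 < 4.605, we fail to reject the null hypothesis — the data are consistent with the 1:2:1 ratio.

0.446; consistent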